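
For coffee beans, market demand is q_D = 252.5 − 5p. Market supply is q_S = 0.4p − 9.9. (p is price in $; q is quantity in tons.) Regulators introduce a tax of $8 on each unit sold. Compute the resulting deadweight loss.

In inverse form: demand p = 50.5 − 0.2q, supply p = 24.75 + 2.5q.
Competitive equilibrium: 50.5 − 0.2q = 24.75 + 2.5q → q* = 9.537, p* = 48.5926.
With the tax, the buyer price exceeds the seller price by 8: (50.5 − 0.2q) − (24.75 + 2.5q) = 8 → q' = 6.5741.
Δq = 9.537 − 6.5741 = 2.9629; the wedge equals the tax, 8.
DWL = ½ × 2.9629 × 8 = $11.85.

$11.85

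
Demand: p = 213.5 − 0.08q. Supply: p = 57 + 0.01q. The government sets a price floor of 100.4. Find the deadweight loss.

4757.19

Competitive equilibrium: 213.5 − 0.08q = 57 + 0.01q → q* = 1738.8889, p* = 74.3889.
At the floor p = 100.4, quantity demanded = (213.5 − 100.4)/0.08 = 1413.75.
Sellers' marginal cost at q' = 1413.75: 57 + 0.01·1413.75 = 71.1375.
Δq = 1738.8889 − 1413.75 = 325.1389; wedge = 100.4 − 71.1375 = 29.2625.
The triangle = ½ × 325.1389 × 29.2625 = 4757.19.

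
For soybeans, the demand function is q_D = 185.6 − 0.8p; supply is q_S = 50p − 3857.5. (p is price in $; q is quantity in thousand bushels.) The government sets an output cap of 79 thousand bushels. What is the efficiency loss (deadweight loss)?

In inverse form: demand p = 232 − 1.25q, supply p = 77.15 + 0.02q.
Competitive equilibrium: 232 − 1.25q = 77.15 + 0.02q → q* = 121.9291, p* = 79.5886.
At q = 79: demand price = 232 − 1.25·79 = 133.25; supply price = 77.15 + 0.02·79 = 78.73.
Δq = 121.9291 − 79 = 42.9291; wedge = 133.25 − 78.73 = 54.52.
Welfare loss = ½ × 42.9291 × 54.52 = $1170.25 thousand.

$1170.25 thousand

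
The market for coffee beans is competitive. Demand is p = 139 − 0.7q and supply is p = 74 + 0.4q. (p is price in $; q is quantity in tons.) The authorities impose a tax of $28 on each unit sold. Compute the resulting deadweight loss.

$356.36

Competitive equilibrium: 139 − 0.7q = 74 + 0.4q → q* = 59.0909, p* = 97.6364.
With the tax, the buyer price exceeds the seller price by 28: (139 − 0.7q) − (74 + 0.4q) = 28 → q' = 33.6364.
Δq = 59.0909 − 33.6364 = 25.4545; the wedge equals the tax, 28.
The triangle = ½ × 25.4545 × 28 = $356.36.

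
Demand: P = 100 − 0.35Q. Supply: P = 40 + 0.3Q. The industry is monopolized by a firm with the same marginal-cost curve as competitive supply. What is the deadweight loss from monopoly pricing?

339.23

Competitive equilibrium: 100 − 0.35Q = 40 + 0.3Q → Q* = 92.3077, P* = 67.6923.
Marginal revenue: MR = 100 − 0.7Q. Set MR = MC: 100 − 0.7Q = 40 + 0.3Q → Q_m = 60.
Price P_m = 100 − 0.35·60 = 79; MC(Q_m) = 40 + 0.3·60 = 58.
Competitive Q* = 92.3077, so ΔQ = 32.3077; wedge = 79 − 58 = 21.
DWL = ½ × 32.3077 × 21 = 339.23.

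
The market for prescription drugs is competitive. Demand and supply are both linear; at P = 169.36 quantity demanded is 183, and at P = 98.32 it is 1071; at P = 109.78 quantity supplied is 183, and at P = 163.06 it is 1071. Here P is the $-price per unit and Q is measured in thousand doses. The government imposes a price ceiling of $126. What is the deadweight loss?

$1686.92 thousand

Demand slope = (98.32 − 169.36)/(1071 − 183) = −0.08, so P = 184 − 0.08Q.
Supply slope = (163.06 − 109.78)/(1071 − 183) = 0.06, so P = 98.8 + 0.06Q.
Competitive equilibrium: 184 − 0.08Q = 98.8 + 0.06Q → Q* = 608.5714, P* = 135.3143.
At the ceiling P = 126, quantity supplied = (126 − 98.8)/0.06 = 453.3333.
Willingness to pay at Q' = 453.3333: 184 − 0.08·453.3333 = 147.7333.
ΔQ = 608.5714 − 453.3333 = 155.2381; wedge = 147.7333 − 126 = 21.7333.
Welfare loss = ½ × 155.2381 × 21.7333 = $1686.92 thousand.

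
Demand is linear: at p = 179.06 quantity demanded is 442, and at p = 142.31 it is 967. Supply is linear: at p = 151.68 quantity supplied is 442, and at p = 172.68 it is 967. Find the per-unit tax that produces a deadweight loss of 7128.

39.6

Demand slope = (142.31 − 179.06)/(967 − 442) = −0.07, so p = 210 − 0.07q.
Supply slope = (172.68 − 151.68)/(967 − 442) = 0.04, so p = 134 + 0.04q.
Competitive equilibrium: 210 − 0.07q = 134 + 0.04q → q* = 690.9091, p* = 161.6364.
A tax t gives Δq = t/0.11 and wedge t, so DWL = t²/0.22.
t²/0.22 = 7128 → t² = 1568.16 → t = 39.6.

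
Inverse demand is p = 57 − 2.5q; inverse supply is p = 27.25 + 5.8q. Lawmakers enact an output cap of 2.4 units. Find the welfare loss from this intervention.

Competitive equilibrium: 57 − 2.5q = 27.25 + 5.8q → q* = 3.5843, p* = 48.0392.
At q = 2.4: demand price = 57 − 2.5·2.4 = 51; supply price = 27.25 + 5.8·2.4 = 41.17.
Δq = 3.5843 − 2.4 = 1.1843; wedge = 51 − 41.17 = 9.83.
Deadweight loss = ½ × 1.1843 × 9.83 = 5.82.

5.82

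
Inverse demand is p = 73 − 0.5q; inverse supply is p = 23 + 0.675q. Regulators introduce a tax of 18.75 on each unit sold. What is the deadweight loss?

149.60

Competitive equilibrium: 73 − 0.5q = 23 + 0.675q → q* = 42.5532, p* = 51.7234.
With the tax, the buyer price exceeds the seller price by 18.75: (73 − 0.5q) − (23 + 0.675q) = 18.75 → q' = 26.5957.
Δq = 42.5532 − 26.5957 = 15.9575; the wedge equals the tax, 18.75.
DWL = ½ × 15.9575 × 18.75 = 149.60.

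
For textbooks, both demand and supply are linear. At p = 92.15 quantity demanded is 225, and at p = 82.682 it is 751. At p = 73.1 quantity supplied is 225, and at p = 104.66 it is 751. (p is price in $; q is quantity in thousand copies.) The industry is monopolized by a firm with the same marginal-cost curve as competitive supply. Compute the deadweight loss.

$301.88 thousand

Demand slope = (82.682 − 92.15)/(751 − 225) = −0.018, so p = 96.2 − 0.018q.
Supply slope = (104.66 − 73.1)/(751 − 225) = 0.06, so p = 59.6 + 0.06q.
Competitive equilibrium: 96.2 − 0.018q = 59.6 + 0.06q → q* = 469.2308, p* = 87.7538.
Marginal revenue: MR = 96.2 − 0.036q. Set MR = MC: 96.2 − 0.036q = 59.6 + 0.06q → q_m = 381.25.
Price p_m = 96.2 − 0.018·381.25 = 89.3375; MC(q_m) = 59.6 + 0.06·381.25 = 82.475.
Competitive q* = 469.2308, so Δq = 87.9808; wedge = 89.3375 − 82.475 = 6.8625.
Deadweight loss = ½ × 87.9808 × 6.8625 = $301.88 thousand.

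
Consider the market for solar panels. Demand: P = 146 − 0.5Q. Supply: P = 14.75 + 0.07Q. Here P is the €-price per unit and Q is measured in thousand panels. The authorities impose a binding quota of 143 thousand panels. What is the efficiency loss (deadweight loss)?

Competitive equilibrium: 146 − 0.5Q = 14.75 + 0.07Q → Q* = 230.26316, P* = 30.86842.
At Q = 143: demand price = 146 − 0.5·143 = 74.5; supply price = 14.75 + 0.07·143 = 24.76.
ΔQ = 230.26316 − 143 = 87.26316; wedge = 74.5 − 24.76 = 49.74.
The triangle = ½ × 87.26316 × 49.74 = €2170.23 thousand.

€2170.23 thousand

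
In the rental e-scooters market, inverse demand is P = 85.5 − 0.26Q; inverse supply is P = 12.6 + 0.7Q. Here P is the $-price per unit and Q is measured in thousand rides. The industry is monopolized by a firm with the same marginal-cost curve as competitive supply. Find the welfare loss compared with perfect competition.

$125.71 thousand

Competitive equilibrium: 85.5 − 0.26Q = 12.6 + 0.7Q → Q* = 75.9375, P* = 65.7563.
Marginal revenue: MR = 85.5 − 0.52Q. Set MR = MC: 85.5 − 0.52Q = 12.6 + 0.7Q → Q_m = 59.7541.
Price P_m = 85.5 − 0.26·59.7541 = 69.9639; MC(Q_m) = 12.6 + 0.7·59.7541 = 54.4279.
Competitive Q* = 75.9375, so ΔQ = 16.1834; wedge = 69.9639 − 54.4279 = 15.536.
Deadweight loss = ½ × 16.1834 × 15.536 = $125.71 thousand.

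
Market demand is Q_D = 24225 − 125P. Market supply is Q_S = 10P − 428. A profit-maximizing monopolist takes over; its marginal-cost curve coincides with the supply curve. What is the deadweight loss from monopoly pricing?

502.07

In inverse form: demand P = 193.8 − 0.008Q, supply P = 42.8 + 0.1Q.
Competitive equilibrium: 193.8 − 0.008Q = 42.8 + 0.1Q → Q* = 1398.1481, P* = 182.6148.
Marginal revenue: MR = 193.8 − 0.016Q. Set MR = MC: 193.8 − 0.016Q = 42.8 + 0.1Q → Q_m = 1301.7241.
Price P_m = 193.8 − 0.008·1301.7241 = 183.3862; MC(Q_m) = 42.8 + 0.1·1301.7241 = 172.9724.
Competitive Q* = 1398.1481, so ΔQ = 96.424; wedge = 183.3862 − 172.9724 = 10.4138.
DWL = ½ × 96.424 × 10.4138 = 502.07.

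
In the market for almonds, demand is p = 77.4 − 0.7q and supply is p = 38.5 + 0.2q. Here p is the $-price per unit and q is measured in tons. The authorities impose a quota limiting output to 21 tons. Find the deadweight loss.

$222.22

Competitive equilibrium: 77.4 − 0.7q = 38.5 + 0.2q → q* = 43.2222, p* = 47.1444.
At q = 21: demand price = 77.4 − 0.7·21 = 62.7; supply price = 38.5 + 0.2·21 = 42.7.
Δq = 43.2222 − 21 = 22.2222; wedge = 62.7 − 42.7 = 20.
Deadweight loss = ½ × 22.2222 × 20 = $222.22.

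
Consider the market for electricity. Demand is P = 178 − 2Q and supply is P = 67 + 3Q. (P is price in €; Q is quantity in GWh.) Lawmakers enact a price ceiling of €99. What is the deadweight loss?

Competitive equilibrium: 178 − 2Q = 67 + 3Q → Q* = 22.2, P* = 133.6.
At the ceiling P = 99, quantity supplied = (99 − 67)/3 = 10.6667.
Willingness to pay at Q' = 10.6667: 178 − 2·10.6667 = 156.6666.
ΔQ = 22.2 − 10.6667 = 11.5333; wedge = 156.6666 − 99 = 57.6666.
Deadweight loss = ½ × 11.5333 × 57.6666 = €332.54.

€332.54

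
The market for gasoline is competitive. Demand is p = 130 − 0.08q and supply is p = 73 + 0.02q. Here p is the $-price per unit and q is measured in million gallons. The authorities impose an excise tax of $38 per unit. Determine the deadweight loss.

Competitive equilibrium: 130 − 0.08q = 73 + 0.02q → q* = 570, p* = 84.4.
With the tax, the buyer price exceeds the seller price by 38: (130 − 0.08q) − (73 + 0.02q) = 38 → q' = 190.
Δq = 570 − 190 = 380; the wedge equals the tax, 38.
Welfare loss = ½ × 380 × 38 = $7220 million.

$7220 million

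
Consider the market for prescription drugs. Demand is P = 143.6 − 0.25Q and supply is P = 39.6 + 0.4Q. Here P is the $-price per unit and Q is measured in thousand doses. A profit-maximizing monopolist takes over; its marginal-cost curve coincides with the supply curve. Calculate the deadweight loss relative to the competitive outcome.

$641.98 thousand

Competitive equilibrium: 143.6 − 0.25Q = 39.6 + 0.4Q → Q* = 160, P* = 103.6.
Marginal revenue: MR = 143.6 − 0.5Q. Set MR = MC: 143.6 − 0.5Q = 39.6 + 0.4Q → Q_m = 115.55556.
Price P_m = 143.6 − 0.25·115.55556 = 114.71111; MC(Q_m) = 39.6 + 0.4·115.55556 = 85.82222.
Competitive Q* = 160, so ΔQ = 44.44444; wedge = 114.71111 − 85.82222 = 28.88889.
DWL = ½ × 44.44444 × 28.88889 = $641.98 thousand.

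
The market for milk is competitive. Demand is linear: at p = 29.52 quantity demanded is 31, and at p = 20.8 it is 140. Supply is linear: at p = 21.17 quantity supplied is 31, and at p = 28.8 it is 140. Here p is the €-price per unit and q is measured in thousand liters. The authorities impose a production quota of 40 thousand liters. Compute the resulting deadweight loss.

€163.33 thousand

Demand slope = (20.8 − 29.52)/(140 − 31) = −0.08, so p = 32 − 0.08q.
Supply slope = (28.8 − 21.17)/(140 − 31) = 0.07, so p = 19 + 0.07q.
Competitive equilibrium: 32 − 0.08q = 19 + 0.07q → q* = 86.6667, p* = 25.0667.
At q = 40: demand price = 32 − 0.08·40 = 28.8; supply price = 19 + 0.07·40 = 21.8.
Δq = 86.6667 − 40 = 46.6667; wedge = 28.8 − 21.8 = 7.
DWL = ½ × 46.6667 × 7 = €163.33 thousand.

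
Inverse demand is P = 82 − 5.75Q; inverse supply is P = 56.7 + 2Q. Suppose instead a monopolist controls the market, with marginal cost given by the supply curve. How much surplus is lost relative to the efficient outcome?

Competitive equilibrium: 82 − 5.75Q = 56.7 + 2Q → Q* = 3.2645, P* = 63.229.
Marginal revenue: MR = 82 − 11.5Q. Set MR = MC: 82 − 11.5Q = 56.7 + 2Q → Q_m = 1.8741.
Price P_m = 82 − 5.75·1.8741 = 71.2239; MC(Q_m) = 56.7 + 2·1.8741 = 60.4482.
Competitive Q* = 3.2645, so ΔQ = 1.3904; wedge = 71.2239 − 60.4482 = 10.7757.
Deadweight loss = ½ × 1.3904 × 10.7757 = 7.49.

7.49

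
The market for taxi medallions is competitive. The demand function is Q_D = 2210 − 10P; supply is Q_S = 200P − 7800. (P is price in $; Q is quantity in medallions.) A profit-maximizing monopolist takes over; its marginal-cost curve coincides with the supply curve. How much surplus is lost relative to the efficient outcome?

$37533.21

In inverse form: demand P = 221 − 0.1Q, supply P = 39 + 0.005Q.
Competitive equilibrium: 221 − 0.1Q = 39 + 0.005Q → Q* = 1733.333333, P* = 47.666667.
Marginal revenue: MR = 221 − 0.2Q. Set MR = MC: 221 − 0.2Q = 39 + 0.005Q → Q_m = 887.804878.
Price P_m = 221 − 0.1·887.804878 = 132.219512; MC(Q_m) = 39 + 0.005·887.804878 = 43.439024.
Competitive Q* = 1733.333333, so ΔQ = 845.528455; wedge = 132.219512 − 43.439024 = 88.780488.
Welfare loss = ½ × 845.528455 × 88.780488 = $37533.21.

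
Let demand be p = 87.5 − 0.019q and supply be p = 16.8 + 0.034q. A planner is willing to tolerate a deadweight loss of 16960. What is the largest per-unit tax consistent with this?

Competitive equilibrium: 87.5 − 0.019q = 16.8 + 0.034q → q* = 1333.9623, p* = 62.1547.
A tax t gives Δq = t/0.053 and wedge t, so DWL = t²/0.106.
t²/0.106 = 16960 → t² = 1797.76 → t = 42.4.

42.4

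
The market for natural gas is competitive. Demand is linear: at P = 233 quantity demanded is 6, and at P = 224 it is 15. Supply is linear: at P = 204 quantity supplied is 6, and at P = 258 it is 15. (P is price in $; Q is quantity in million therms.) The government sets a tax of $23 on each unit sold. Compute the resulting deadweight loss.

$37.79 million

Demand slope = (224 − 233)/(15 − 6) = −1, so P = 239 − Q.
Supply slope = (258 − 204)/(15 − 6) = 6, so P = 168 + 6Q.
Competitive equilibrium: 239 − Q = 168 + 6Q → Q* = 10.1429, P* = 228.8571.
With the tax, the buyer price exceeds the seller price by 23: (239 − Q) − (168 + 6Q) = 23 → Q' = 6.8571.
ΔQ = 10.1429 − 6.8571 = 3.2858; the wedge equals the tax, 23.
Deadweight loss = ½ × 3.2858 × 23 = $37.79 million.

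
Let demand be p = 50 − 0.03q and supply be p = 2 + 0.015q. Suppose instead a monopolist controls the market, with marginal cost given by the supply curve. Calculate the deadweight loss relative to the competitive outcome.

Competitive equilibrium: 50 − 0.03q = 2 + 0.015q → q* = 1066.6667, p* = 18.
Marginal revenue: MR = 50 − 0.06q. Set MR = MC: 50 − 0.06q = 2 + 0.015q → q_m = 640.
Price p_m = 50 − 0.03·640 = 30.8; MC(q_m) = 2 + 0.015·640 = 11.6.
Competitive q* = 1066.6667, so Δq = 426.6667; wedge = 30.8 − 11.6 = 19.2.
Deadweight loss = ½ × 426.6667 × 19.2 = 4096.

4096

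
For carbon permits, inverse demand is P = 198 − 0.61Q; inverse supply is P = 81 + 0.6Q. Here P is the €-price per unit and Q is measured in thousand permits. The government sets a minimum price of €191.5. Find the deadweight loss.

€4478.58 thousand

Competitive equilibrium: 198 − 0.61Q = 81 + 0.6Q → Q* = 96.69421, P* = 139.01653.
At the floor P = 191.5, quantity demanded = (198 − 191.5)/0.61 = 10.65574.
Sellers' marginal cost at Q' = 10.65574: 81 + 0.6·10.65574 = 87.39344.
ΔQ = 96.69421 − 10.65574 = 86.03847; wedge = 191.5 − 87.39344 = 104.10656.
Deadweight loss = ½ × 86.03847 × 104.10656 = €4478.58 thousand.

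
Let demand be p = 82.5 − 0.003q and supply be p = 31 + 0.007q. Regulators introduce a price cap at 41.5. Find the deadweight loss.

66612.50

Competitive equilibrium: 82.5 − 0.003q = 31 + 0.007q → q* = 5150, p* = 67.05.
At the ceiling p = 41.5, quantity supplied = (41.5 − 31)/0.007 = 1500.
Willingness to pay at q' = 1500: 82.5 − 0.003·1500 = 78.
Δq = 5150 − 1500 = 3650; wedge = 78 − 41.5 = 36.5.
Deadweight loss = ½ × 3650 × 36.5 = 66612.50.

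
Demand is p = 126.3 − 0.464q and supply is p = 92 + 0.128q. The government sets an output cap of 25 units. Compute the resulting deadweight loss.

321.16

Competitive equilibrium: 126.3 − 0.464q = 92 + 0.128q → q* = 57.9392, p* = 99.4162.
At q = 25: demand price = 126.3 − 0.464·25 = 114.7; supply price = 92 + 0.128·25 = 95.2.
Δq = 57.9392 − 25 = 32.9392; wedge = 114.7 − 95.2 = 19.5.
Deadweight loss = ½ × 32.9392 × 19.5 = 321.16.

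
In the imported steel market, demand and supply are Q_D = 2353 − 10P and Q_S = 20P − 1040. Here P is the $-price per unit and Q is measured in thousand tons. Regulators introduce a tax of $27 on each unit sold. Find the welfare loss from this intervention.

$2430 thousand

In inverse form: demand P = 235.3 − 0.1Q, supply P = 52 + 0.05Q.
Competitive equilibrium: 235.3 − 0.1Q = 52 + 0.05Q → Q* = 1222, P* = 113.1.
With the tax, the buyer price exceeds the seller price by 27: (235.3 − 0.1Q) − (52 + 0.05Q) = 27 → Q' = 1042.
ΔQ = 1222 − 1042 = 180; the wedge equals the tax, 27.
Welfare loss = ½ × 180 × 27 = $2430 thousand.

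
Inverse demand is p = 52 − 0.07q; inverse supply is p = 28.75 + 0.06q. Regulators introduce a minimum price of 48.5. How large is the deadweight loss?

1079.09

Competitive equilibrium: 52 − 0.07q = 28.75 + 0.06q → q* = 178.8462, p* = 39.4808.
At the floor p = 48.5, quantity demanded = (52 − 48.5)/0.07 = 50.
Sellers' marginal cost at q' = 50: 28.75 + 0.06·50 = 31.75.
Δq = 178.8462 − 50 = 128.8462; wedge = 48.5 − 31.75 = 16.75.
Deadweight loss = ½ × 128.8462 × 16.75 = 1079.09.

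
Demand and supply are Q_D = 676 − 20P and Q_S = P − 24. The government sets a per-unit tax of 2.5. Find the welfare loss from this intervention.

In inverse form: demand P = 33.8 − 0.05Q, supply P = 24 + Q.
Competitive equilibrium: 33.8 − 0.05Q = 24 + Q → Q* = 9.3333, P* = 33.3333.
With the tax, the buyer price exceeds the seller price by 2.5: (33.8 − 0.05Q) − (24 + Q) = 2.5 → Q' = 6.9524.
ΔQ = 9.3333 − 6.9524 = 2.3809; the wedge equals the tax, 2.5.
Deadweight loss = ½ × 2.3809 × 2.5 = 2.98.

2.98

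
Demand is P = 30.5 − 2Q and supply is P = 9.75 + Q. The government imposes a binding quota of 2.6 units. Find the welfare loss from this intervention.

27.95

Competitive equilibrium: 30.5 − 2Q = 9.75 + Q → Q* = 6.9167, P* = 16.6667.
At Q = 2.6: demand price = 30.5 − 2·2.6 = 25.3; supply price = 9.75 + 1·2.6 = 12.35.
ΔQ = 6.9167 − 2.6 = 4.3167; wedge = 25.3 − 12.35 = 12.95.
Welfare loss = ½ × 4.3167 × 12.95 = 27.95.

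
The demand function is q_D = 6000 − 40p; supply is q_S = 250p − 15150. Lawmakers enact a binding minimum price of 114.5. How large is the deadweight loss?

In inverse form: demand p = 150 − 0.025q, supply p = 60.6 + 0.004q.
Competitive equilibrium: 150 − 0.025q = 60.6 + 0.004q → q* = 3082.7586, p* = 72.931.
At the floor p = 114.5, quantity demanded = (150 − 114.5)/0.025 = 1420.
Sellers' marginal cost at q' = 1420: 60.6 + 0.004·1420 = 66.28.
Δq = 3082.7586 − 1420 = 1662.7586; wedge = 114.5 − 66.28 = 48.22.
DWL = ½ × 1662.7586 × 48.22 = 40089.11.

40089.11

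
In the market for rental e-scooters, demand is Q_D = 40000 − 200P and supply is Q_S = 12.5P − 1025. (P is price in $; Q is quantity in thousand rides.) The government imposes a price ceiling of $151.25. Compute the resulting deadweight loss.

$11607.66 thousand

In inverse form: demand P = 200 − 0.005Q, supply P = 82 + 0.08Q.
Competitive equilibrium: 200 − 0.005Q = 82 + 0.08Q → Q* = 1388.235294, P* = 193.058824.
At the ceiling P = 151.25, quantity supplied = (151.25 − 82)/0.08 = 865.625.
Willingness to pay at Q' = 865.625: 200 − 0.005·865.625 = 195.671875.
ΔQ = 1388.235294 − 865.625 = 522.610294; wedge = 195.671875 − 151.25 = 44.421875.
The triangle = ½ × 522.610294 × 44.421875 = $11607.66 thousand.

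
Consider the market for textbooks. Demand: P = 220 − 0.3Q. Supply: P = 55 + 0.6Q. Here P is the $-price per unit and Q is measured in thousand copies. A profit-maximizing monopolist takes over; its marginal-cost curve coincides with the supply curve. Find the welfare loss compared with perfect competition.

$945.31 thousand

Competitive equilibrium: 220 − 0.3Q = 55 + 0.6Q → Q* = 183.3333, P* = 165.
Marginal revenue: MR = 220 − 0.6Q. Set MR = MC: 220 − 0.6Q = 55 + 0.6Q → Q_m = 137.5.
Price P_m = 220 − 0.3·137.5 = 178.75; MC(Q_m) = 55 + 0.6·137.5 = 137.5.
Competitive Q* = 183.3333, so ΔQ = 45.8333; wedge = 178.75 − 137.5 = 41.25.
Deadweight loss = ½ × 45.8333 × 41.25 = $945.31 thousand.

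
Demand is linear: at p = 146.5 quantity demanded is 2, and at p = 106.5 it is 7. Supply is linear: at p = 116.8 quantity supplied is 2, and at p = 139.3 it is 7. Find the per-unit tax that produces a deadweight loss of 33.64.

Demand slope = (106.5 − 146.5)/(7 − 2) = −8, so p = 162.5 − 8q.
Supply slope = (139.3 − 116.8)/(7 − 2) = 4.5, so p = 107.8 + 4.5q.
Competitive equilibrium: 162.5 − 8q = 107.8 + 4.5q → q* = 4.376, p* = 127.492.
A tax t gives Δq = t/12.5 and wedge t, so DWL = t²/25.
t²/25 = 33.64 → t² = 841 → t = 29.

29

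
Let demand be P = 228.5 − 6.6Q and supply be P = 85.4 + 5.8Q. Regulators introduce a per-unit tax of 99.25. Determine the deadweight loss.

Competitive equilibrium: 228.5 − 6.6Q = 85.4 + 5.8Q → Q* = 11.5403, P* = 152.3339.
With the tax, the buyer price exceeds the seller price by 99.25: (228.5 − 6.6Q) − (85.4 + 5.8Q) = 99.25 → Q' = 3.5363.
ΔQ = 11.5403 − 3.5363 = 8.004; the wedge equals the tax, 99.25.
DWL = ½ × 8.004 × 99.25 = 397.20.

397.20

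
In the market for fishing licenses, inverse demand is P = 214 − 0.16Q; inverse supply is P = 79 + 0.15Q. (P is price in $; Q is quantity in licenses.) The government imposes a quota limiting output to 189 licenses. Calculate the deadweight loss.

$9416.92

Competitive equilibrium: 214 − 0.16Q = 79 + 0.15Q → Q* = 435.4839, P* = 144.3226.
At Q = 189: demand price = 214 − 0.16·189 = 183.76; supply price = 79 + 0.15·189 = 107.35.
ΔQ = 435.4839 − 189 = 246.4839; wedge = 183.76 − 107.35 = 76.41.
Welfare loss = ½ × 246.4839 × 76.41 = $9416.92.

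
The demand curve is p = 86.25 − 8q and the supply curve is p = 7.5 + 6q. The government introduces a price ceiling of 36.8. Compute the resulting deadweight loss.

3.85

Competitive equilibrium: 86.25 − 8q = 7.5 + 6q → q* = 5.625, p* = 41.25.
At the ceiling p = 36.8, quantity supplied = (36.8 − 7.5)/6 = 4.8833.
Willingness to pay at q' = 4.8833: 86.25 − 8·4.8833 = 47.1836.
Δq = 5.625 − 4.8833 = 0.7417; wedge = 47.1836 − 36.8 = 10.3836.
Welfare loss = ½ × 0.7417 × 10.3836 = 3.85.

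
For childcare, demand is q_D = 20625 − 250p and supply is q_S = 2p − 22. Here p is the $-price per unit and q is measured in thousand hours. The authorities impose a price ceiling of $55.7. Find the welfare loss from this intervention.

$693.65 thousand

In inverse form: demand p = 82.5 − 0.004q, supply p = 11 + 0.5q.
Competitive equilibrium: 82.5 − 0.004q = 11 + 0.5q → q* = 141.8651, p* = 81.9325.
At the ceiling p = 55.7, quantity supplied = (55.7 − 11)/0.5 = 89.4.
Willingness to pay at q' = 89.4: 82.5 − 0.004·89.4 = 82.1424.
Δq = 141.8651 − 89.4 = 52.4651; wedge = 82.1424 − 55.7 = 26.4424.
Welfare loss = ½ × 52.4651 × 26.4424 = $693.65 thousand.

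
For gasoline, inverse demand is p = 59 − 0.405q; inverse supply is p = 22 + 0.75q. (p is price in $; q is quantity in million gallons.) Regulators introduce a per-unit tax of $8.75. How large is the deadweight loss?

Competitive equilibrium: 59 − 0.405q = 22 + 0.75q → q* = 32.0346, p* = 46.026.
With the tax, the buyer price exceeds the seller price by 8.75: (59 − 0.405q) − (22 + 0.75q) = 8.75 → q' = 24.4589.
Δq = 32.0346 − 24.4589 = 7.5757; the wedge equals the tax, 8.75.
Deadweight loss = ½ × 7.5757 × 8.75 = $33.14 million.

$33.14 million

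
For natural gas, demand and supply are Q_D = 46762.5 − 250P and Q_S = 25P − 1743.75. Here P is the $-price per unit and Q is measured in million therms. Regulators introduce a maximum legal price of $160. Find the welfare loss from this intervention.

$3692.05 million

In inverse form: demand P = 187.05 − 0.004Q, supply P = 69.75 + 0.04Q.
Competitive equilibrium: 187.05 − 0.004Q = 69.75 + 0.04Q → Q* = 2665.9091, P* = 176.3864.
At the ceiling P = 160, quantity supplied = (160 − 69.75)/0.04 = 2256.25.
Willingness to pay at Q' = 2256.25: 187.05 − 0.004·2256.25 = 178.025.
ΔQ = 2665.9091 − 2256.25 = 409.6591; wedge = 178.025 − 160 = 18.025.
DWL = ½ × 409.6591 × 18.025 = $3692.05 million.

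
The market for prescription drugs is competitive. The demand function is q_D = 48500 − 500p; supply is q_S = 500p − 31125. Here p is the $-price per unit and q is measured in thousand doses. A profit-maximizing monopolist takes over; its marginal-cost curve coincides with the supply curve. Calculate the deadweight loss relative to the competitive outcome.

In inverse form: demand p = 97 − 0.002q, supply p = 62.25 + 0.002q.
Competitive equilibrium: 97 − 0.002q = 62.25 + 0.002q → q* = 8687.5, p* = 79.625.
Marginal revenue: MR = 97 − 0.004q. Set MR = MC: 97 − 0.004q = 62.25 + 0.002q → q_m = 5791.666667.
Price p_m = 97 − 0.002·5791.666667 = 85.416667; MC(q_m) = 62.25 + 0.002·5791.666667 = 73.833333.
Competitive q* = 8687.5, so Δq = 2895.833333; wedge = 85.416667 − 73.833333 = 11.583334.
The triangle = ½ × 2895.833333 × 11.583334 = $16771.70 thousand.

$16771.70 thousand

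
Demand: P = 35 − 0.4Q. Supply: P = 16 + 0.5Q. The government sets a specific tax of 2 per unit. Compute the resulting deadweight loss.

2.22

Competitive equilibrium: 35 − 0.4Q = 16 + 0.5Q → Q* = 21.1111, P* = 26.5556.
With the tax, the buyer price exceeds the seller price by 2: (35 − 0.4Q) − (16 + 0.5Q) = 2 → Q' = 18.8889.
ΔQ = 21.1111 − 18.8889 = 2.2222; the wedge equals the tax, 2.
Deadweight loss = ½ × 2.2222 × 2 = 2.22.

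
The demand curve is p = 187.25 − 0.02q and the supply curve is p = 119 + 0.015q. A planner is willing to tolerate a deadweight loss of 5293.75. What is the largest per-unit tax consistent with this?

Competitive equilibrium: 187.25 − 0.02q = 119 + 0.015q → q* = 1950, p* = 148.25.
A tax t gives Δq = t/0.035 and wedge t, so DWL = t²/0.07.
t²/0.07 = 5293.75 → t² = 370.5625 → t = 19.25.

19.25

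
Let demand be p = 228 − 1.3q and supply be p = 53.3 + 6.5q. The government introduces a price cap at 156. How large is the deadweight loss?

169.75

Competitive equilibrium: 228 − 1.3q = 53.3 + 6.5q → q* = 22.3974, p* = 198.8833.
At the ceiling p = 156, quantity supplied = (156 − 53.3)/6.5 = 15.8.
Willingness to pay at q' = 15.8: 228 − 1.3·15.8 = 207.46.
Δq = 22.3974 − 15.8 = 6.5974; wedge = 207.46 − 156 = 51.46.
Deadweight loss = ½ × 6.5974 × 51.46 = 169.75.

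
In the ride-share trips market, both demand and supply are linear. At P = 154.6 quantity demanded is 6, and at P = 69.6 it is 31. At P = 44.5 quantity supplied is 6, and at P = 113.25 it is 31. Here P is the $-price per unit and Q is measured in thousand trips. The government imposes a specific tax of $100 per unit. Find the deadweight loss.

Demand slope = (69.6 − 154.6)/(31 − 6) = −3.4, so P = 175 − 3.4Q.
Supply slope = (113.25 − 44.5)/(31 − 6) = 2.75, so P = 28 + 2.75Q.
Competitive equilibrium: 175 − 3.4Q = 28 + 2.75Q → Q* = 23.9024, P* = 93.7317.
With the tax, the buyer price exceeds the seller price by 100: (175 − 3.4Q) − (28 + 2.75Q) = 100 → Q' = 7.6423.
ΔQ = 23.9024 − 7.6423 = 16.2601; the wedge equals the tax, 100.
DWL = ½ × 16.2601 × 100 = $813.01 thousand.

$813.01 thousand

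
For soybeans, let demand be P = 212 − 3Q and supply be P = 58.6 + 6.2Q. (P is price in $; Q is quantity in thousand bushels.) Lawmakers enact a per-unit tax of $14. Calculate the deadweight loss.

$10.65 thousand

Competitive equilibrium: 212 − 3Q = 58.6 + 6.2Q → Q* = 16.6739, P* = 161.9783.
With the tax, the buyer price exceeds the seller price by 14: (212 − 3Q) − (58.6 + 6.2Q) = 14 → Q' = 15.1522.
ΔQ = 16.6739 − 15.1522 = 1.5217; the wedge equals the tax, 14.
DWL = ½ × 1.5217 × 14 = $10.65 thousand.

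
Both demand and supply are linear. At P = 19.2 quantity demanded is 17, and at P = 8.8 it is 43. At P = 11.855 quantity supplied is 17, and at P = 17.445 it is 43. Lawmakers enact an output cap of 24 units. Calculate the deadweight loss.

Demand slope = (8.8 − 19.2)/(43 − 17) = −0.4, so P = 26 − 0.4Q.
Supply slope = (17.445 − 11.855)/(43 − 17) = 0.215, so P = 8.2 + 0.215Q.
Competitive equilibrium: 26 − 0.4Q = 8.2 + 0.215Q → Q* = 28.9431, P* = 14.4228.
At Q = 24: demand price = 26 − 0.4·24 = 16.4; supply price = 8.2 + 0.215·24 = 13.36.
ΔQ = 28.9431 − 24 = 4.9431; wedge = 16.4 − 13.36 = 3.04.
The triangle = ½ × 4.9431 × 3.04 = 7.51.

7.51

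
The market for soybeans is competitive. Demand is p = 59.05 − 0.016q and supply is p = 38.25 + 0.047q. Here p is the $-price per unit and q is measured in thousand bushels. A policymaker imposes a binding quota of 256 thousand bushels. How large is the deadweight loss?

Competitive equilibrium: 59.05 − 0.016q = 38.25 + 0.047q → q* = 330.1587, p* = 53.7675.
At q = 256: demand price = 59.05 − 0.016·256 = 54.954; supply price = 38.25 + 0.047·256 = 50.282.
Δq = 330.1587 − 256 = 74.1587; wedge = 54.954 − 50.282 = 4.672.
DWL = ½ × 74.1587 × 4.672 = $173.23 thousand.

$173.23 thousand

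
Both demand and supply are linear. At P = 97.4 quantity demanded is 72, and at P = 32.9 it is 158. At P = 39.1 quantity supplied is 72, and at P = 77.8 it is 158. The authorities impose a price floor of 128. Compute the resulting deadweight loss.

4793.63

Demand slope = (32.9 − 97.4)/(158 − 72) = −0.75, so P = 151.4 − 0.75Q.
Supply slope = (77.8 − 39.1)/(158 − 72) = 0.45, so P = 6.7 + 0.45Q.
Competitive equilibrium: 151.4 − 0.75Q = 6.7 + 0.45Q → Q* = 120.5833, P* = 60.9625.
At the floor P = 128, quantity demanded = (151.4 − 128)/0.75 = 31.2.
Sellers' marginal cost at Q' = 31.2: 6.7 + 0.45·31.2 = 20.74.
ΔQ = 120.5833 − 31.2 = 89.3833; wedge = 128 − 20.74 = 107.26.
Deadweight loss = ½ × 89.3833 × 107.26 = 4793.63.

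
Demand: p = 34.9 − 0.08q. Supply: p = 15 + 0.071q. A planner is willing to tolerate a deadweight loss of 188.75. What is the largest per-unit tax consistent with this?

7.55

Competitive equilibrium: 34.9 − 0.08q = 15 + 0.071q → q* = 131.7881, p* = 24.357.
A tax t gives Δq = t/0.151 and wedge t, so DWL = t²/0.302.
t²/0.302 = 188.75 → t² = 57.0025 → t = 7.55.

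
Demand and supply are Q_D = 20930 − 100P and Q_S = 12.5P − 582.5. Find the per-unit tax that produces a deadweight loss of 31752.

75.6

In inverse form: demand P = 209.3 − 0.01Q, supply P = 46.6 + 0.08Q.
Competitive equilibrium: 209.3 − 0.01Q = 46.6 + 0.08Q → Q* = 1807.7778, P* = 191.2222.
A tax t gives ΔQ = t/0.09 and wedge t, so DWL = t²/0.18.
t²/0.18 = 31752 → t² = 5715.36 → t = 75.6.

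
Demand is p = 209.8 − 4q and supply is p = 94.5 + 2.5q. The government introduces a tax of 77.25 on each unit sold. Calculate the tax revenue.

Competitive equilibrium: 209.8 − 4q = 94.5 + 2.5q → q* = 17.7385, p* = 138.8462.
With the tax, the buyer price exceeds the seller price by 77.25: (209.8 − 4q) − (94.5 + 2.5q) = 77.25 → q' = 5.8538.
Tax revenue = 77.25 × 5.8538 = 452.21.

452.21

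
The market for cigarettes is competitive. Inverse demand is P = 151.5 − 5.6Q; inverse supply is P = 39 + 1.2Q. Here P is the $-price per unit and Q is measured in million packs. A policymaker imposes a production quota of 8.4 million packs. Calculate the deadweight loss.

Competitive equilibrium: 151.5 − 5.6Q = 39 + 1.2Q → Q* = 16.5441, P* = 58.8529.
At Q = 8.4: demand price = 151.5 − 5.6·8.4 = 104.46; supply price = 39 + 1.2·8.4 = 49.08.
ΔQ = 16.5441 − 8.4 = 8.1441; wedge = 104.46 − 49.08 = 55.38.
Deadweight loss = ½ × 8.1441 × 55.38 = $225.51 million.

$225.51 million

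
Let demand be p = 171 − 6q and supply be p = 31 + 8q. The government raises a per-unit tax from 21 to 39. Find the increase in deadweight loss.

38.57

Competitive equilibrium: 171 − 6q = 31 + 8q → q* = 10, p* = 111.
For a per-unit tax t: Δq = t/14, so DWL = ½·t·(t/14) = t²/28.
At t = 21: DWL = 15.75. At t = 39: DWL = 54.321.
Increase = 54.321 − 15.75 = 38.57.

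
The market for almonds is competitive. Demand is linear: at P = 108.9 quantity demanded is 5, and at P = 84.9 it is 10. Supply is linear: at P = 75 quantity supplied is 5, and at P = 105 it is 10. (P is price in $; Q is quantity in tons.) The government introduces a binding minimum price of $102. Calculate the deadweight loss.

Demand slope = (84.9 − 108.9)/(10 − 5) = −4.8, so P = 132.9 − 4.8Q.
Supply slope = (105 − 75)/(10 − 5) = 6, so P = 45 + 6Q.
Competitive equilibrium: 132.9 − 4.8Q = 45 + 6Q → Q* = 8.1389, P* = 93.8333.
At the floor P = 102, quantity demanded = (132.9 − 102)/4.8 = 6.4375.
Sellers' marginal cost at Q' = 6.4375: 45 + 6·6.4375 = 83.625.
ΔQ = 8.1389 − 6.4375 = 1.7014; wedge = 102 − 83.625 = 18.375.
DWL = ½ × 1.7014 × 18.375 = $15.63.

$15.63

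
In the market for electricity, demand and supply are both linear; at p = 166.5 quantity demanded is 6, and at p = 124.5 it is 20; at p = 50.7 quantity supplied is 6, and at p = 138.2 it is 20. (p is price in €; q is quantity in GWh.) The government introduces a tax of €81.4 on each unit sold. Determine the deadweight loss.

Demand slope = (124.5 − 166.5)/(20 − 6) = −3, so p = 184.5 − 3q.
Supply slope = (138.2 − 50.7)/(20 − 6) = 6.25, so p = 13.2 + 6.25q.
Competitive equilibrium: 184.5 − 3q = 13.2 + 6.25q → q* = 18.5189, p* = 128.9432.
With the tax, the buyer price exceeds the seller price by 81.4: (184.5 − 3q) − (13.2 + 6.25q) = 81.4 → q' = 9.7189.
Δq = 18.5189 − 9.7189 = 8.8; the wedge equals the tax, 81.4.
Welfare loss = ½ × 8.8 × 81.4 = €358.16.

€358.16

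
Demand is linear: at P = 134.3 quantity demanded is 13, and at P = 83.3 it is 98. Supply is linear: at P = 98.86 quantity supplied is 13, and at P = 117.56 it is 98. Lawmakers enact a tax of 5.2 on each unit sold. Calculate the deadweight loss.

Demand slope = (83.3 − 134.3)/(98 − 13) = −0.6, so P = 142.1 − 0.6Q.
Supply slope = (117.56 − 98.86)/(98 − 13) = 0.22, so P = 96 + 0.22Q.
Competitive equilibrium: 142.1 − 0.6Q = 96 + 0.22Q → Q* = 56.2195, P* = 108.3683.
With the tax, the buyer price exceeds the seller price by 5.2: (142.1 − 0.6Q) − (96 + 0.22Q) = 5.2 → Q' = 49.878.
ΔQ = 56.2195 − 49.878 = 6.3415; the wedge equals the tax, 5.2.
Deadweight loss = ½ × 6.3415 × 5.2 = 16.49.

16.49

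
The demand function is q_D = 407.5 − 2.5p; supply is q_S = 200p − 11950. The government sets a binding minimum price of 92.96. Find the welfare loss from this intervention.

1290.77

In inverse form: demand p = 163 − 0.4q, supply p = 59.75 + 0.005q.
Competitive equilibrium: 163 − 0.4q = 59.75 + 0.005q → q* = 254.9383, p* = 61.0247.
At the floor p = 92.96, quantity demanded = (163 − 92.96)/0.4 = 175.1.
Sellers' marginal cost at q' = 175.1: 59.75 + 0.005·175.1 = 60.6255.
Δq = 254.9383 − 175.1 = 79.8383; wedge = 92.96 − 60.6255 = 32.3345.
Welfare loss = ½ × 79.8383 × 32.3345 = 1290.77.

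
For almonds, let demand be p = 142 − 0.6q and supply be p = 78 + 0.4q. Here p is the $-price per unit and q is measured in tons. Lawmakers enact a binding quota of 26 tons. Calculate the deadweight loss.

$722

Competitive equilibrium: 142 − 0.6q = 78 + 0.4q → q* = 64, p* = 103.6.
At q = 26: demand price = 142 − 0.6·26 = 126.4; supply price = 78 + 0.4·26 = 88.4.
Δq = 64 − 26 = 38; wedge = 126.4 − 88.4 = 38.
Welfare loss = ½ × 38 × 38 = $722.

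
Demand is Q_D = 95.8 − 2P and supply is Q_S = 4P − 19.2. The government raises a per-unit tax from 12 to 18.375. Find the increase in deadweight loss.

In inverse form: demand P = 47.9 − 0.5Q, supply P = 4.8 + 0.25Q.
Competitive equilibrium: 47.9 − 0.5Q = 4.8 + 0.25Q → Q* = 57.4667, P* = 19.1667.
For a per-unit tax t: ΔQ = t/0.75, so DWL = ½·t·(t/0.75) = t²/1.5.
At t = 12: DWL = 96. At t = 18.375: DWL = 225.094.
Increase = 225.094 − 96 = 129.09.

129.09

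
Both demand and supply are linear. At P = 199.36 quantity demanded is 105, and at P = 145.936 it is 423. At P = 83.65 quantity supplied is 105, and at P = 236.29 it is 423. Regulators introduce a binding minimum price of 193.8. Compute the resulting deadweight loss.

6856.29

Demand slope = (145.936 − 199.36)/(423 − 105) = −0.168, so P = 217 − 0.168Q.
Supply slope = (236.29 − 83.65)/(423 − 105) = 0.48, so P = 33.25 + 0.48Q.
Competitive equilibrium: 217 − 0.168Q = 33.25 + 0.48Q → Q* = 283.56481, P* = 169.36111.
At the floor P = 193.8, quantity demanded = (217 − 193.8)/0.168 = 138.09524.
Sellers' marginal cost at Q' = 138.09524: 33.25 + 0.48·138.09524 = 99.53572.
ΔQ = 283.56481 − 138.09524 = 145.46957; wedge = 193.8 − 99.53572 = 94.26428.
Deadweight loss = ½ × 145.46957 × 94.26428 = 6856.29.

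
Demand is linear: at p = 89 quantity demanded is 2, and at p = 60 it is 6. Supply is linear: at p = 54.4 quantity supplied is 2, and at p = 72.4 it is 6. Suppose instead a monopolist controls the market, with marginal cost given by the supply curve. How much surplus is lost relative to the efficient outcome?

20.91

Demand slope = (60 − 89)/(6 − 2) = −7.25, so p = 103.5 − 7.25q.
Supply slope = (72.4 − 54.4)/(6 − 2) = 4.5, so p = 45.4 + 4.5q.
Competitive equilibrium: 103.5 − 7.25q = 45.4 + 4.5q → q* = 4.9447, p* = 67.6511.
Marginal revenue: MR = 103.5 − 14.5q. Set MR = MC: 103.5 − 14.5q = 45.4 + 4.5q → q_m = 3.0579.
Price p_m = 103.5 − 7.25·3.0579 = 81.3302; MC(q_m) = 45.4 + 4.5·3.0579 = 59.1606.
Competitive q* = 4.9447, so Δq = 1.8868; wedge = 81.3302 − 59.1606 = 22.1696.
Welfare loss = ½ × 1.8868 × 22.1696 = 20.91.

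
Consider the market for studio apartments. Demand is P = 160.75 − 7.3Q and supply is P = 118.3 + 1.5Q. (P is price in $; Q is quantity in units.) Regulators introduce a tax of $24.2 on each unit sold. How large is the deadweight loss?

$33.275

Competitive equilibrium: 160.75 − 7.3Q = 118.3 + 1.5Q → Q* = 4.8239, P* = 125.5358.
With the tax, the buyer price exceeds the seller price by 24.2: (160.75 − 7.3Q) − (118.3 + 1.5Q) = 24.2 → Q' = 2.0739.
ΔQ = 4.8239 − 2.0739 = 2.75; the wedge equals the tax, 24.2.
DWL = ½ × 2.75 × 24.2 = $33.275.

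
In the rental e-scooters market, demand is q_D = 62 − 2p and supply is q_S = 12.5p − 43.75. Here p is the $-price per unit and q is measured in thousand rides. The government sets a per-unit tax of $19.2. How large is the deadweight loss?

$317.79 thousand

In inverse form: demand p = 31 − 0.5q, supply p = 3.5 + 0.08q.
Competitive equilibrium: 31 − 0.5q = 3.5 + 0.08q → q* = 47.4138, p* = 7.2931.
With the tax, the buyer price exceeds the seller price by 19.2: (31 − 0.5q) − (3.5 + 0.08q) = 19.2 → q' = 14.3103.
Δq = 47.4138 − 14.3103 = 33.1035; the wedge equals the tax, 19.2.
Welfare loss = ½ × 33.1035 × 19.2 = $317.79 thousand.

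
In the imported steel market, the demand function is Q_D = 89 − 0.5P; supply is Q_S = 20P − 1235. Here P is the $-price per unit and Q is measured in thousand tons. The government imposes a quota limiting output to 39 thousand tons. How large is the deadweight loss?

In inverse form: demand P = 178 − 2Q, supply P = 61.75 + 0.05Q.
Competitive equilibrium: 178 − 2Q = 61.75 + 0.05Q → Q* = 56.7073, P* = 64.5854.
At Q = 39: demand price = 178 − 2·39 = 100; supply price = 61.75 + 0.05·39 = 63.7.
ΔQ = 56.7073 − 39 = 17.7073; wedge = 100 − 63.7 = 36.3.
Deadweight loss = ½ × 17.7073 × 36.3 = $321.39 thousand.

$321.39 thousand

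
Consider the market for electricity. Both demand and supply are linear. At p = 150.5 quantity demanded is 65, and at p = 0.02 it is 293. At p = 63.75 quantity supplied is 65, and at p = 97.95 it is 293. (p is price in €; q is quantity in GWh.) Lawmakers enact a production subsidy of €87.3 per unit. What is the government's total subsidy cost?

Demand slope = (0.02 − 150.5)/(293 − 65) = −0.66, so p = 193.4 − 0.66q.
Supply slope = (97.95 − 63.75)/(293 − 65) = 0.15, so p = 54 + 0.15q.
Competitive equilibrium: 193.4 − 0.66q = 54 + 0.15q → q* = 172.0988, p* = 79.8148.
The subsidy lowers effective supply by 87.3: p = 0.15q − 33.3.
New quantity: 193.4 − 0.66q = 0.15q − 33.3 → q' = 279.8765.
Total subsidy cost = 87.3 × 279.8765 = €24433.22.

€24433.22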